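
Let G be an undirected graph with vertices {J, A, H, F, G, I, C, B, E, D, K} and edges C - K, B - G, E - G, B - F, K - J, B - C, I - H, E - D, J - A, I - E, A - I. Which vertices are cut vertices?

Removing B increases the component count from 1 to 2, so B is a cut vertex.
Removing E increases the component count from 1 to 2, so E is a cut vertex.
Removing I increases the component count from 1 to 2, so I is a cut vertex.
By contrast removing D leaves 1 component; it is not a cut vertex. No other vertex is a cut vertex either.

B, E, I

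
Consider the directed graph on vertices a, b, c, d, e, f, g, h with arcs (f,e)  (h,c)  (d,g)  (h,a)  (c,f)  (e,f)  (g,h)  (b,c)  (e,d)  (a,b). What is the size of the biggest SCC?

8

{a, b, c, d, e, f, g, h} are all mutually reachable — one SCC of size 8.
The largest has 8 vertices.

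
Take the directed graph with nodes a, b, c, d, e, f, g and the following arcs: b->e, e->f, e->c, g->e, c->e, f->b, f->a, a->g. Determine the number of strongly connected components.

{a, b, c, e, f, g} are all mutually reachable — one SCC of size 6.
{d} is an SCC by itself.
That gives 2 strongly connected components.

2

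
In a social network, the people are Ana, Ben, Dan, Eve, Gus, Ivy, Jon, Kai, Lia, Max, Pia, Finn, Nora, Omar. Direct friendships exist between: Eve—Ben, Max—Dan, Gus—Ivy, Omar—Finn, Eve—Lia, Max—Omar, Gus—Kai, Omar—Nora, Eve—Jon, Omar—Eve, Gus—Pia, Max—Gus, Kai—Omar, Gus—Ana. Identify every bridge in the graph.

Ana-Gus, Ben-Eve, Dan-Max, Eve-Jon, Eve-Lia, Eve-Omar, Finn-Omar, Gus-Ivy, Gus-Pia, Nora-Omar

The edges on the cycle Max-Gus-Kai-Omar-Max are not bridges since each lies on that cycle.
But removing Gus—Ivy disconnects Gus from Ivy; removing Omar—Finn disconnects Omar from Finn; removing Omar—Nora disconnects Omar from Nora; removing Gus—Pia disconnects Gus from Pia — these are bridges.
In total 10 edges are bridges.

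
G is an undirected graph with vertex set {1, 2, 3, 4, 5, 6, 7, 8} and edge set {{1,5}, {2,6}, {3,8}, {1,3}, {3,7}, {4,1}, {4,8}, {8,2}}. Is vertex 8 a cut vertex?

Yes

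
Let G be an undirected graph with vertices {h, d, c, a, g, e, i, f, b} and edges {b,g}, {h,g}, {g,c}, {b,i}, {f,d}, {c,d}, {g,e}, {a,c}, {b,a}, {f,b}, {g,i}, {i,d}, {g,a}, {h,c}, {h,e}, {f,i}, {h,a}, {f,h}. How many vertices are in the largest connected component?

Starting from a we can reach a, b, c, d, e, f, g, h, i. That is one component of size 9.
The largest has 9 vertices.

9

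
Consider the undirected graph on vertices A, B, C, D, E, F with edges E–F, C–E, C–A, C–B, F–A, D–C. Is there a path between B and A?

From B we can reach A, B, C, D, E, F, which includes A.

Yes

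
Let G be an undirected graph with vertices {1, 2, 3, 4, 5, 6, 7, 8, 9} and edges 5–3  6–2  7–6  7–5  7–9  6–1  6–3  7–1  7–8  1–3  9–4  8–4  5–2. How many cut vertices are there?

1

Removing 7 increases the component count from 1 to 2, so 7 is a cut vertex.
By contrast removing 6 leaves 1 component; it is not a cut vertex. No other vertex is a cut vertex either.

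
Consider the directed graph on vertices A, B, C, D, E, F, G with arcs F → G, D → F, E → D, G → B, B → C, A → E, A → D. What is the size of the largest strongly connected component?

1

{F} is an SCC by itself.
{E} is an SCC by itself.
{A} is an SCC by itself.
{G} is an SCC by itself.
{C} is an SCC by itself.
(and 2 more singleton SCCs)
The largest has 1 vertex.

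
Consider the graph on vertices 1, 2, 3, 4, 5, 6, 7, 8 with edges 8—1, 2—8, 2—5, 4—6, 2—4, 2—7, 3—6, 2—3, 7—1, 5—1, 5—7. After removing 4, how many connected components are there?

1

With 4 gone, the remaining components are: {1, 2, 3, 5, 6, 7, 8}.
That is 1 component.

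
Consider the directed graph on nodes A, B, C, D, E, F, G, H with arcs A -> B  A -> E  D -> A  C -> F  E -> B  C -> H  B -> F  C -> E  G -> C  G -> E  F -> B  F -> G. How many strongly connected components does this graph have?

4

{B, C, E, F, G} are all mutually reachable — one SCC of size 5.
{A} is an SCC by itself.
{H} is an SCC by itself.
{D} is an SCC by itself.
That gives 4 strongly connected components.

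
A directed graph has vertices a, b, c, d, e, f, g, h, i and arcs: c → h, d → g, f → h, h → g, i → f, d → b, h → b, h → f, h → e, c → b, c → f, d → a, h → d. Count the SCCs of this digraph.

8

{f, h} are all mutually reachable — one SCC of size 2.
{d} is an SCC by itself.
{i} is an SCC by itself.
{e} is an SCC by itself.
{g} is an SCC by itself.
(and 3 more singleton SCCs)
That gives 8 strongly connected components.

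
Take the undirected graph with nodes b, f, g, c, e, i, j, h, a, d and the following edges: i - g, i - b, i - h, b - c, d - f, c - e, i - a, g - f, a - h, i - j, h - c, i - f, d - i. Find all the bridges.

c-e, i-j

The edges on the cycle i-a-h-i are not bridges since each lies on that cycle.
But removing i - j disconnects i from j; removing e - c disconnects e from c — these are bridges.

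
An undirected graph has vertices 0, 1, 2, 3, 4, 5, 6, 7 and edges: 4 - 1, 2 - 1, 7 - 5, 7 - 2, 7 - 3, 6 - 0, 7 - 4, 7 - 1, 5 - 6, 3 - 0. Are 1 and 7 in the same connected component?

From 1 we can reach 0, 1, 2, 3, 4, 5, 6, 7, which includes 7.

Yes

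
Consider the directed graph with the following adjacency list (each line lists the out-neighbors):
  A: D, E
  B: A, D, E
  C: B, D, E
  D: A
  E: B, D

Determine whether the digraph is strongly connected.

No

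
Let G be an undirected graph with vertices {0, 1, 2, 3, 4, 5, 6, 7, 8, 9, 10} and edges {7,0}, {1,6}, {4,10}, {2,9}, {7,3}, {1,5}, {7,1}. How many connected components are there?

8 is isolated — a component by itself.
Starting from 4 we can reach 4, 10. That is one component of size 2.
Starting from 2 we can reach 2, 9. That is one component of size 2.
Starting from 0 we can reach 0, 1, 3, 5, 6, 7. That is one component of size 6.
Total: 4 components.

4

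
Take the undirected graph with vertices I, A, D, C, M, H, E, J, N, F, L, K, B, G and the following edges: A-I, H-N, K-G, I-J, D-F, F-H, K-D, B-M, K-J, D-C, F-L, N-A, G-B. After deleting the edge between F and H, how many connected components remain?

2

F and H are still connected via F-D-K-J-I-A-N-H, so the component count stays at 2.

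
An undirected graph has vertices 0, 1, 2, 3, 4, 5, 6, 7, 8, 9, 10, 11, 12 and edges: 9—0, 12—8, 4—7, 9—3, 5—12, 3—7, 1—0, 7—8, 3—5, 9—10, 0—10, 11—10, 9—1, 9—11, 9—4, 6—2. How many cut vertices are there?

Removing 9 increases the component count from 2 to 3, so 9 is a cut vertex.
By contrast removing 2 leaves 2 components; it is not a cut vertex. No other vertex is a cut vertex either.

1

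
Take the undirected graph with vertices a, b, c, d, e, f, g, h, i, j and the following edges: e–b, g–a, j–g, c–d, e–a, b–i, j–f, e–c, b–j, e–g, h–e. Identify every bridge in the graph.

b-i, c-d, c-e, e-h, f-j

The edges on the cycle e-b-j-g-e are not bridges since each lies on that cycle.
But removing e–h disconnects e from h; removing d–c disconnects d from c; removing j–f disconnects j from f; removing e–c disconnects e from c — these are bridges.
In total 5 edges are bridges.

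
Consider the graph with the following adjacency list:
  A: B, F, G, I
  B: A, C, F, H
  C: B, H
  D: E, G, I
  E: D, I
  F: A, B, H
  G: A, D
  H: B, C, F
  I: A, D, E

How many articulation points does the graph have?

1

Removing A increases the component count from 1 to 2, so A is a cut vertex.
By contrast removing H leaves 1 component; it is not a cut vertex. No other vertex is a cut vertex either.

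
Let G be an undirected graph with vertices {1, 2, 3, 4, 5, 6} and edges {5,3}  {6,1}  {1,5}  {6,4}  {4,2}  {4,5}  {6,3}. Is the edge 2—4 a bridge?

Removing 2—4 leaves no path between 2 and 4: the component count goes from 1 to 2. So it is a bridge.

Yes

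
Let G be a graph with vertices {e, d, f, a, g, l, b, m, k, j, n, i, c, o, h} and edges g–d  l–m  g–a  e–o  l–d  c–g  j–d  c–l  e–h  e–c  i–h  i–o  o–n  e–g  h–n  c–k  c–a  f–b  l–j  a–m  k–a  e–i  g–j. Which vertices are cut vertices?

Removing e increases the component count from 2 to 3, so e is a cut vertex.
By contrast removing m leaves 2 components; it is not a cut vertex. No other vertex is a cut vertex either.

e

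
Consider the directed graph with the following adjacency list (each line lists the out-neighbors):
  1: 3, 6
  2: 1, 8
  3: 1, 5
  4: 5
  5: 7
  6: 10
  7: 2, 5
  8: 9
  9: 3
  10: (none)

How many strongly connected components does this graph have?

4

{1, 2, 3, 5, 7, 8, 9} are all mutually reachable — one SCC of size 7.
{6} is an SCC by itself.
{4} is an SCC by itself.
{10} is an SCC by itself.
That gives 4 strongly connected components.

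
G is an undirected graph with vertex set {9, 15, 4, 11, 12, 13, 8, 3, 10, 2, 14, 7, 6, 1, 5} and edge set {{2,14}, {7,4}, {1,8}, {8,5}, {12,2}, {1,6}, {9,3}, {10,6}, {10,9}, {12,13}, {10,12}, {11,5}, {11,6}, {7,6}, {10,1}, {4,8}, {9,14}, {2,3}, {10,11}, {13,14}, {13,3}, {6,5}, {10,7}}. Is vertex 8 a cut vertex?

No

Deleting 8 leaves 2 components (was 2), so 8 is not a cut vertex.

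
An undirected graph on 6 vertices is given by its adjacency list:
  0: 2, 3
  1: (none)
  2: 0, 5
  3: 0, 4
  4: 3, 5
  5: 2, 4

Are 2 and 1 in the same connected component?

The component containing 2 is {0, 2, 3, 4, 5}, and 1 is not in it.

No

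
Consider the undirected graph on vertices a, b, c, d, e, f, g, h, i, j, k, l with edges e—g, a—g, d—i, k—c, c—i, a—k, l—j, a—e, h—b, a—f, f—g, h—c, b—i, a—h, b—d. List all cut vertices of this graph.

a

Removing a increases the component count from 2 to 3, so a is a cut vertex.
By contrast removing e leaves 2 components; it is not a cut vertex. No other vertex is a cut vertex either.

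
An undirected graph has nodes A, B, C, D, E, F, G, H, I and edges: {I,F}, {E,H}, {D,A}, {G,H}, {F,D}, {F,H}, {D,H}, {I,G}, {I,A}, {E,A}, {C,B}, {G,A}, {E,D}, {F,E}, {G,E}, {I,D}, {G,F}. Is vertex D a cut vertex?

No

Deleting D leaves 2 components (was 2), so D is not a cut vertex.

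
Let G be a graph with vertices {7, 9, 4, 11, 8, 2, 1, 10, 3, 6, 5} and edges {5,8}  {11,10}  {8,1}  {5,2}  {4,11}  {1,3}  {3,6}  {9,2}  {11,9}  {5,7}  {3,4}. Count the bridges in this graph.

The edges on the cycle 5-8-1-3-4-11-9-2-5 are not bridges since each lies on that cycle.
But removing 6-3 disconnects 6 from 3; removing 10-11 disconnects 10 from 11; removing 5-7 disconnects 5 from 7 — these are bridges.
That makes 3 bridges.

3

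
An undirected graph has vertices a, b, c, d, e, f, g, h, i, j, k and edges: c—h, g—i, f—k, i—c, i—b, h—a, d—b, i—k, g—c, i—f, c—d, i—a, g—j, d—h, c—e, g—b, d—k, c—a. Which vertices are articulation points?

c, g

Removing c increases the component count from 1 to 2, so c is a cut vertex.
Removing g increases the component count from 1 to 2, so g is a cut vertex.
By contrast removing b leaves 1 component; it is not a cut vertex. No other vertex is a cut vertex either.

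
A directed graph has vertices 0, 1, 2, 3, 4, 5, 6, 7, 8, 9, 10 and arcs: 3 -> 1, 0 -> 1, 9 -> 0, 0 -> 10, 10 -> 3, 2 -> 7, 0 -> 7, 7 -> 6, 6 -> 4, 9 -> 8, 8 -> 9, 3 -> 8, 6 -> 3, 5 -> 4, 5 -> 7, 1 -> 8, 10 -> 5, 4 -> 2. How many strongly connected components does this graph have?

1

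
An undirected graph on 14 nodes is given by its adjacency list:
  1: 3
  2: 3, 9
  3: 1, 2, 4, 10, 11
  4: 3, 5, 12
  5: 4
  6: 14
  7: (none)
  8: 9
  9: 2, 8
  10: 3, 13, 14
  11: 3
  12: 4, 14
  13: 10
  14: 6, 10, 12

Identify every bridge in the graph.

1-3, 10-13, 11-3, 14-6, 2-3, 2-9, 4-5, 8-9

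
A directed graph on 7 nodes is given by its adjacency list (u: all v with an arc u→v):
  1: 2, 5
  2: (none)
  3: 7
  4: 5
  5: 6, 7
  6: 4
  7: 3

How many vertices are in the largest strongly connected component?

{4, 5, 6} are all mutually reachable — one SCC of size 3.
{3, 7} are all mutually reachable — one SCC of size 2.
{2} is an SCC by itself.
{1} is an SCC by itself.
The largest has 3 vertices.

3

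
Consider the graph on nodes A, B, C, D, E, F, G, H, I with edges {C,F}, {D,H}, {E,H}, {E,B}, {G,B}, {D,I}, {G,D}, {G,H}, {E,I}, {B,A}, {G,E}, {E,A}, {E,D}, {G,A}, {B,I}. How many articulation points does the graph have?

0

Removing F, for instance, still leaves 2 components. No single vertex removal increases the component count — the graph has no articulation points.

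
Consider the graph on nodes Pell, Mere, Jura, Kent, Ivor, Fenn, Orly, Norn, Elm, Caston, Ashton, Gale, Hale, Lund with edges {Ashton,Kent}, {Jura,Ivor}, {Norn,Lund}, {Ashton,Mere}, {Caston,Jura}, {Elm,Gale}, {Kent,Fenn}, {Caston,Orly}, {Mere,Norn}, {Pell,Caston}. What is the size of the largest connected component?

Hale is isolated — a component by itself.
Starting from Elm we can reach Elm, Gale. That is one component of size 2.
Starting from Ivor we can reach Ivor, Jura, Orly, Pell, Caston. That is one component of size 5.
Starting from Fenn we can reach Fenn, Kent, Lund, Mere, Norn, Ashton. That is one component of size 6.
The largest has 6 vertices.

6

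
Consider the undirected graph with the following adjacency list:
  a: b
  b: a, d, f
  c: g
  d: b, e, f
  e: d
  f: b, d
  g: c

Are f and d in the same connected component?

Yes

From f we can reach a, b, d, e, f, which includes d.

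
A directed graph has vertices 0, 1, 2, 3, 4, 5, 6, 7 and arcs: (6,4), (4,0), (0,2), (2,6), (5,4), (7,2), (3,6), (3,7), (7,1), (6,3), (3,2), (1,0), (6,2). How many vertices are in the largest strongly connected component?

{0, 1, 2, 3, 4, 6, 7} are all mutually reachable — one SCC of size 7.
{5} is an SCC by itself.
The largest has 7 vertices.

7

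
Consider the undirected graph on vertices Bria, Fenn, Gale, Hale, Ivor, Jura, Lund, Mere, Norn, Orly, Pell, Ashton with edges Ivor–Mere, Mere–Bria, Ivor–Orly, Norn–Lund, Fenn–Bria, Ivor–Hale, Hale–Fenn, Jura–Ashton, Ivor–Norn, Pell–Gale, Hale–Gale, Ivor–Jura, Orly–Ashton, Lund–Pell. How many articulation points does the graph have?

1

Removing Ivor increases the component count from 1 to 2, so Ivor is a cut vertex.
By contrast removing Hale leaves 1 component; it is not a cut vertex. No other vertex is a cut vertex either.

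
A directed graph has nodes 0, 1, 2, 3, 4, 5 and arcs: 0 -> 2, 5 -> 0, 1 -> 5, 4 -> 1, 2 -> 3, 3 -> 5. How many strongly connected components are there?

{0, 2, 3, 5} are all mutually reachable — one SCC of size 4.
{4} is an SCC by itself.
{1} is an SCC by itself.
That gives 3 strongly connected components.

3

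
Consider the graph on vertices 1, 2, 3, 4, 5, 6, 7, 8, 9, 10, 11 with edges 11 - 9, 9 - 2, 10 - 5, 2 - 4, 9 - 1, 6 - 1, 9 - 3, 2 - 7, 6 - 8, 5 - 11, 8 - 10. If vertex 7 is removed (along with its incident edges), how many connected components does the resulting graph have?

With 7 gone, the remaining components are: {1, 2, 3, 4, 5, 6, 8, 9, 10, 11}.
That is 1 component.

1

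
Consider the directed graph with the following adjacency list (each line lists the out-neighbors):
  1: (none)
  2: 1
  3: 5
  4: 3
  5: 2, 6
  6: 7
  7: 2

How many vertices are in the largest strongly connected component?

1

{1} is an SCC by itself.
{4} is an SCC by itself.
{5} is an SCC by itself.
{7} is an SCC by itself.
{2} is an SCC by itself.
(and 2 more singleton SCCs)
The largest has 1 vertex.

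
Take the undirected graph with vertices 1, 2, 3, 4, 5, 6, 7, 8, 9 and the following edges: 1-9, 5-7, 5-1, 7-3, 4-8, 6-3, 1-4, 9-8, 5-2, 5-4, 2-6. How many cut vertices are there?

1

Removing 5 increases the component count from 1 to 2, so 5 is a cut vertex.
By contrast removing 1 leaves 1 component; it is not a cut vertex. No other vertex is a cut vertex either.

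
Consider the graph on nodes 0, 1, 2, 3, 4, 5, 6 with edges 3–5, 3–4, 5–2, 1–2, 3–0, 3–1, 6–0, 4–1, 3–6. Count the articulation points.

Removing 3 increases the component count from 1 to 2, so 3 is a cut vertex.
By contrast removing 1 leaves 1 component; it is not a cut vertex. No other vertex is a cut vertex either.

1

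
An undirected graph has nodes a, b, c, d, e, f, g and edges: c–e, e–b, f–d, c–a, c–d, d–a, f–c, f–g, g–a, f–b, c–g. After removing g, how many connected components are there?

1

With g gone, the remaining components are: {a, b, c, d, e, f}.
That is 1 component.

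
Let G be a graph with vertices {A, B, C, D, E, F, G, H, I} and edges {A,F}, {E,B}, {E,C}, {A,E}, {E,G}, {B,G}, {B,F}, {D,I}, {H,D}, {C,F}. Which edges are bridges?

D-H, D-I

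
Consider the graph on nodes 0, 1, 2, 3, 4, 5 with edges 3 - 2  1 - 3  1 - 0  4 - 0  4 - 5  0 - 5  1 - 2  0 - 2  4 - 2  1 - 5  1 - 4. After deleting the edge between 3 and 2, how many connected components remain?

1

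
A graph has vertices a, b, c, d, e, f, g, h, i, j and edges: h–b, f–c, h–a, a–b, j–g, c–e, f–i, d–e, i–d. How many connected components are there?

3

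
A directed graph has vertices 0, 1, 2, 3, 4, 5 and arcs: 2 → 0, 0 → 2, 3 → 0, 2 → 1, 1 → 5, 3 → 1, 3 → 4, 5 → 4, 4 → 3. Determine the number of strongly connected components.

1

{0, 1, 2, 3, 4, 5} are all mutually reachable — one SCC of size 6.
That gives 1 strongly connected component.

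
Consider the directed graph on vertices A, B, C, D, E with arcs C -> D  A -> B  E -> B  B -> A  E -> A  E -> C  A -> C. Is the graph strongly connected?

No

There is no directed path from D to E, so the graph is not strongly connected.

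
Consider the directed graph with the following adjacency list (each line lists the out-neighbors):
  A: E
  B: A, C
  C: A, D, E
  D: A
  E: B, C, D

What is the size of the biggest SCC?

5

{A, B, C, D, E} are all mutually reachable — one SCC of size 5.
The largest has 5 vertices.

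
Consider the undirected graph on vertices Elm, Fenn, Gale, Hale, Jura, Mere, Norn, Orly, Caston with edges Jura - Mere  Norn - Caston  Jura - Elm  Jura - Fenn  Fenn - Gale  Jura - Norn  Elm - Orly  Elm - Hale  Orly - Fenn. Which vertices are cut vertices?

Removing Elm increases the component count from 1 to 2, so Elm is a cut vertex.
Removing Fenn increases the component count from 1 to 2, so Fenn is a cut vertex.
Removing Jura increases the component count from 1 to 3, so Jura is a cut vertex.
Likewise Norn is a cut vertex.
By contrast removing Orly leaves 1 component; it is not a cut vertex. No other vertex is a cut vertex either.

Elm, Fenn, Jura, Norn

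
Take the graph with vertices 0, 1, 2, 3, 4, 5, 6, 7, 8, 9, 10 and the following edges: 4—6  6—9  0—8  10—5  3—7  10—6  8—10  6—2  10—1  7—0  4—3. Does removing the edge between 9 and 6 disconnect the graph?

Yes

Removing 9—6 leaves no path between 9 and 6: the component count goes from 1 to 2. So it is a bridge.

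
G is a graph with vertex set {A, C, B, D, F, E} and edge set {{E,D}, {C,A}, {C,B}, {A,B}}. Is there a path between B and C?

From B we can reach A, B, C, which includes C.

Yes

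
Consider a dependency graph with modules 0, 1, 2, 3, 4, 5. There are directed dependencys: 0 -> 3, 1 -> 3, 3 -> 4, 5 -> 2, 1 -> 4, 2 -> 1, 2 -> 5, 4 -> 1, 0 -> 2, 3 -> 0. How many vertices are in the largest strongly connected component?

6

{0, 1, 2, 3, 4, 5} are all mutually reachable — one SCC of size 6.
The largest has 6 vertices.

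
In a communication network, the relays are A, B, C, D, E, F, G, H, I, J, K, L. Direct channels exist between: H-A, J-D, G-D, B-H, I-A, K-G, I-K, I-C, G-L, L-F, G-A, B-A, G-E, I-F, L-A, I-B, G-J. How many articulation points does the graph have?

2

Removing G increases the component count from 1 to 3, so G is a cut vertex.
Removing I increases the component count from 1 to 2, so I is a cut vertex.
By contrast removing H leaves 1 component; it is not a cut vertex. No other vertex is a cut vertex either.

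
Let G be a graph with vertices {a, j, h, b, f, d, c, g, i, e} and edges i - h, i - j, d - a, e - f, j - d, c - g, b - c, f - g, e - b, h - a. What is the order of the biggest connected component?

5

Starting from b we can reach b, c, e, f, g. That is one component of size 5.
Starting from a we can reach a, d, h, i, j. That is one component of size 5.
The largest has 5 vertices.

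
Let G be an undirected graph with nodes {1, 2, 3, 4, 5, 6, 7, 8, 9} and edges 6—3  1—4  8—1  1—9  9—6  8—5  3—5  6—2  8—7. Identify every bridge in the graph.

1-4, 2-6, 7-8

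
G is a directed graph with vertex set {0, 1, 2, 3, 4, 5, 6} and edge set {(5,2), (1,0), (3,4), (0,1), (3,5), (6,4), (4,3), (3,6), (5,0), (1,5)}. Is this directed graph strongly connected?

There is no directed path from 1 to 3, so the graph is not strongly connected.

No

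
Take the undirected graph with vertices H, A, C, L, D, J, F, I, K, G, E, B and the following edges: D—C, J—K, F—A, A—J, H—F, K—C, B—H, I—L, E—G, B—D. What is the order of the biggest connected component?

Starting from I we can reach I, L. That is one component of size 2.
Starting from E we can reach E, G. That is one component of size 2.
Starting from A we can reach A, B, C, D, F, H, J, K. That is one component of size 8.
The largest has 8 vertices.

8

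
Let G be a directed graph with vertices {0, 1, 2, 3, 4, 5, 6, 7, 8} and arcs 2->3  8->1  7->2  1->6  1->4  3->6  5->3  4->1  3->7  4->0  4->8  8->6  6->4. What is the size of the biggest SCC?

{1, 4, 6, 8} are all mutually reachable — one SCC of size 4.
{2, 3, 7} are all mutually reachable — one SCC of size 3.
{5} is an SCC by itself.
{0} is an SCC by itself.
The largest has 4 vertices.

4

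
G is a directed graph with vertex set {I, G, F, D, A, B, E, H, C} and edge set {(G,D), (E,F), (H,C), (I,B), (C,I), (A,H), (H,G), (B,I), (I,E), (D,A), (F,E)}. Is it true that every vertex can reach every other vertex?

No

There is no directed path from I to A, so the graph is not strongly connected.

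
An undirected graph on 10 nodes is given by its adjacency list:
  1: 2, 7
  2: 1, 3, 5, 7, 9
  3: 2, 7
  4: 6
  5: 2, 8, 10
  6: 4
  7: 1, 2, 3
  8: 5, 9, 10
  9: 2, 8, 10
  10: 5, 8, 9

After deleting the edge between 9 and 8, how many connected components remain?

2

9 and 8 are still connected via 9-10-8, so the component count stays at 2.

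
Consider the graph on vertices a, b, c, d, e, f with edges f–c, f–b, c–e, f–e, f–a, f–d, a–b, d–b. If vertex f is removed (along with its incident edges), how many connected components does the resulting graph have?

With f gone, the remaining components are: {c, e}; {a, b, d}.
That is 2 components.

2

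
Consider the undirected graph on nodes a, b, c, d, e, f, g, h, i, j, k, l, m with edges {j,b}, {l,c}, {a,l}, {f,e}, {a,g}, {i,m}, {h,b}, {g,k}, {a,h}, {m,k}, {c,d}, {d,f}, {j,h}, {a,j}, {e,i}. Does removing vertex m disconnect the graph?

Deleting m leaves 1 component (was 1) (its neighbors i, k remain connected to each other), so m is not a cut vertex.

No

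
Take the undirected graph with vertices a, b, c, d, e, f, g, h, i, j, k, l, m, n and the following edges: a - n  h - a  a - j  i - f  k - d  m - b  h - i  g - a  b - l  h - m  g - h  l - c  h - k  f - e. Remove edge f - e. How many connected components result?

Before removal there is 1 component.
f - e is a bridge — removing it separates f's side from e's side.
After removal: 2 components.

2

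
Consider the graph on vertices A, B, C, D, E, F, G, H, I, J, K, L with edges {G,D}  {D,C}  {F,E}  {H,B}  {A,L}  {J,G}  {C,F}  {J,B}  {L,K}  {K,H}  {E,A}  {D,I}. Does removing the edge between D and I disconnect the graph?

Yes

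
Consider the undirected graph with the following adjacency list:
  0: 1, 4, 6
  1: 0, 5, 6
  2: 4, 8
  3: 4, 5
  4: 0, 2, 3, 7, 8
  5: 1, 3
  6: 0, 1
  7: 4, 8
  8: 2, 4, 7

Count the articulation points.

Removing 4 increases the component count from 1 to 2, so 4 is a cut vertex.
By contrast removing 2 leaves 1 component; it is not a cut vertex. No other vertex is a cut vertex either.

1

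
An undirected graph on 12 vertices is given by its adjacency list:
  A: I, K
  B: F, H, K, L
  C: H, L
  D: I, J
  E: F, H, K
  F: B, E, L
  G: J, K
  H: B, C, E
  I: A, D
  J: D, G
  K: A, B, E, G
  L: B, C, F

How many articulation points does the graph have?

1

Removing K increases the component count from 1 to 2, so K is a cut vertex.
By contrast removing I leaves 1 component; it is not a cut vertex. No other vertex is a cut vertex either.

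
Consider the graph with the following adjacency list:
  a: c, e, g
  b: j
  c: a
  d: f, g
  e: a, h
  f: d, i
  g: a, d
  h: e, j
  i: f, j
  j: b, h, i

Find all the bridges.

a-c, b-j

The edges on the cycle a-g-d-f-i-j-h-e-a are not bridges since each lies on that cycle.
But removing b-j disconnects b from j; removing a-c disconnects a from c — these are bridges.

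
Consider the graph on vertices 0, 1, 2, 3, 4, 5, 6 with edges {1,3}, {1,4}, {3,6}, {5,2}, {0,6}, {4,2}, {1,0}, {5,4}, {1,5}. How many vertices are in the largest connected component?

7

Starting from 0 we can reach 0, 1, 2, 3, 4, 5, 6. That is one component of size 7.
The largest has 7 vertices.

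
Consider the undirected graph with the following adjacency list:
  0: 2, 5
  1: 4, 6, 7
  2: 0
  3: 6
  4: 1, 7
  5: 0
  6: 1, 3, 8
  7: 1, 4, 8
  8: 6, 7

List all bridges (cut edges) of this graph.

0-2, 0-5, 3-6

The edges on the cycle 7-1-4-7 are not bridges since each lies on that cycle.
But removing 5-0 disconnects 5 from 0; removing 6-3 disconnects 6 from 3; removing 2-0 disconnects 2 from 0 — these are bridges.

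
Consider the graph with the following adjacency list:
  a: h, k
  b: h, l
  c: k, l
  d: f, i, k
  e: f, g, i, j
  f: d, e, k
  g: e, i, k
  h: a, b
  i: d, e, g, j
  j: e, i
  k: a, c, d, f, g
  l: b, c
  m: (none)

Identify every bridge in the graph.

none

The edges on the cycle k-f-d-k are not bridges since each lies on that cycle.
Every edge lies on some cycle, so there are no bridges.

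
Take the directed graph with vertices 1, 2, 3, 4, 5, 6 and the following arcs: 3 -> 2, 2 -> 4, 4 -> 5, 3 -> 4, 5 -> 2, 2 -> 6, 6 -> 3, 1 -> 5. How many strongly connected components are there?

{2, 3, 4, 5, 6} are all mutually reachable — one SCC of size 5.
{1} is an SCC by itself.
That gives 2 strongly connected components.

2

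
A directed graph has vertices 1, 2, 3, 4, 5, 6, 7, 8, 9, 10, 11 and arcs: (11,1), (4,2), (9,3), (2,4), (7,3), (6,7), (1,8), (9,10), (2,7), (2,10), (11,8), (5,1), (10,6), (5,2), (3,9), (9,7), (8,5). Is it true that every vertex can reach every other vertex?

No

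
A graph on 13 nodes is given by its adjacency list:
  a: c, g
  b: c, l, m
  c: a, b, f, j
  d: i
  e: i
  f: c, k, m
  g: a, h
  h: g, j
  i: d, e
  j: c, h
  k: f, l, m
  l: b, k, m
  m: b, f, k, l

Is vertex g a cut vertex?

Deleting g leaves 2 components (was 2), so g is not a cut vertex.

No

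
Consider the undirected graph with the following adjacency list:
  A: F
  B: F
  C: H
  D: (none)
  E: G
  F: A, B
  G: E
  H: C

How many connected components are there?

4

D is isolated — a component by itself.
Starting from C we can reach C, H. That is one component of size 2.
Starting from E we can reach E, G. That is one component of size 2.
Starting from A we can reach A, B, F. That is one component of size 3.
Total: 4 components.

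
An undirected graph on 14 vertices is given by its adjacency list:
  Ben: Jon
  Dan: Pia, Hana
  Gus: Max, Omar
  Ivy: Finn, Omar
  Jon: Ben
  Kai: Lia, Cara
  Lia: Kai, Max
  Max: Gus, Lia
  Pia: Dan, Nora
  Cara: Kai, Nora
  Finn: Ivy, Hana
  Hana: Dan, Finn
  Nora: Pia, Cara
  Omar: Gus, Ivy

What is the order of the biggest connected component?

Starting from Ben we can reach Ben, Jon. That is one component of size 2.
Starting from Dan we can reach Dan, Gus, Ivy, Kai, Lia, Max, Pia, Cara, Finn, Hana, Nora, Omar. That is one component of size 12.
The largest has 12 vertices.

12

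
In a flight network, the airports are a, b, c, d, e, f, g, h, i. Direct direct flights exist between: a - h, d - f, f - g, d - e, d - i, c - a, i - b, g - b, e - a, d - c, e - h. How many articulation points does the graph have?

Removing d increases the component count from 1 to 2, so d is a cut vertex.
By contrast removing g leaves 1 component; it is not a cut vertex. No other vertex is a cut vertex either.

1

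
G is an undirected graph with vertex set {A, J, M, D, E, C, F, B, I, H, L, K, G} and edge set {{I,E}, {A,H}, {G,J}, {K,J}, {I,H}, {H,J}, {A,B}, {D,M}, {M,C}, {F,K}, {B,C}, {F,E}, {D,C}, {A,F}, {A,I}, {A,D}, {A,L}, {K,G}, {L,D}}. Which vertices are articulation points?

A

Removing A increases the component count from 1 to 2, so A is a cut vertex.
By contrast removing C leaves 1 component; it is not a cut vertex. No other vertex is a cut vertex either.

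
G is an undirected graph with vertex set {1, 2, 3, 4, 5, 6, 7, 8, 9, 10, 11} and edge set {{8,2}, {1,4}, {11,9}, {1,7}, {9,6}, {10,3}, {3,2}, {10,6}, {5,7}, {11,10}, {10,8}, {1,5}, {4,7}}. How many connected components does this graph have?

Starting from 1 we can reach 1, 4, 5, 7. That is one component of size 4.
Starting from 2 we can reach 2, 3, 6, 8, 9, 10, 11. That is one component of size 7.
Total: 2 components.

2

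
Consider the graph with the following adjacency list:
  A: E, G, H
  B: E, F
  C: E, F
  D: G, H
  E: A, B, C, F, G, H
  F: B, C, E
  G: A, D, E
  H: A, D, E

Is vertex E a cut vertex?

Deleting E raises the number of components from 1 to 2, so E is a cut vertex.

Yes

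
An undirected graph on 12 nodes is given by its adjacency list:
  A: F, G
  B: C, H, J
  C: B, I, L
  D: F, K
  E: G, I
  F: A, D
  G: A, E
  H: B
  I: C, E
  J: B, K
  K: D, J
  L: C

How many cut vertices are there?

2

Removing B increases the component count from 1 to 2, so B is a cut vertex.
Removing C increases the component count from 1 to 2, so C is a cut vertex.
By contrast removing G leaves 1 component; it is not a cut vertex. No other vertex is a cut vertex either.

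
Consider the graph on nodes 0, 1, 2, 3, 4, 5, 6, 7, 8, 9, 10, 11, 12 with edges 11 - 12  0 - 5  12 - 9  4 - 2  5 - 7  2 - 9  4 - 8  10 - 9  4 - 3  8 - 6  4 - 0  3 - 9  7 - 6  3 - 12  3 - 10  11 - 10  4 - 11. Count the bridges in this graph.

0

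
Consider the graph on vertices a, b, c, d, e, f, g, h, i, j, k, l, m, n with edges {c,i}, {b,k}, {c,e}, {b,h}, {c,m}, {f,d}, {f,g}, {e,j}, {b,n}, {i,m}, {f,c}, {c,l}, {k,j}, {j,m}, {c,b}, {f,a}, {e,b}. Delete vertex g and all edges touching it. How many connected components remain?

With g gone, the remaining components are: {a, b, c, d, e, f, h, i, j, k, l, m, n}.
That is 1 component.

1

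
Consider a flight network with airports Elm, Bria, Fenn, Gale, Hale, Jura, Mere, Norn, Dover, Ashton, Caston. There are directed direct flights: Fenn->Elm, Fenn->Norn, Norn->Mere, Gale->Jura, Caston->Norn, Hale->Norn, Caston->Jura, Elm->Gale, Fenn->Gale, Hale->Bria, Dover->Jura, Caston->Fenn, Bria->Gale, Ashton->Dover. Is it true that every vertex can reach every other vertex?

No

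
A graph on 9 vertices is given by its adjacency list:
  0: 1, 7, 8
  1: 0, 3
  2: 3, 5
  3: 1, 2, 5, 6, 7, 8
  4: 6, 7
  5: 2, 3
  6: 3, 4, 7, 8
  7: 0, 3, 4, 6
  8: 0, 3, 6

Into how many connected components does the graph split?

1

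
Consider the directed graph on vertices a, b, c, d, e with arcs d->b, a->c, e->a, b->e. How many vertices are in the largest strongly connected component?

{b} is an SCC by itself.
{c} is an SCC by itself.
{a} is an SCC by itself.
{d} is an SCC by itself.
{e} is an SCC by itself.
The largest has 1 vertex.

1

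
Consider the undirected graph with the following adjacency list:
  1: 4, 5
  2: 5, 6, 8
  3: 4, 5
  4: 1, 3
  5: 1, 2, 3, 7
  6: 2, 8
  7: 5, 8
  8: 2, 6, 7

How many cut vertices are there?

1

Removing 5 increases the component count from 1 to 2, so 5 is a cut vertex.
By contrast removing 7 leaves 1 component; it is not a cut vertex. No other vertex is a cut vertex either.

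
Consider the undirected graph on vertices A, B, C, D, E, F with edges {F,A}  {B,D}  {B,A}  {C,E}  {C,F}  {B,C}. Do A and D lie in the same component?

From A we can reach A, B, C, D, E, F, which includes D.

Yes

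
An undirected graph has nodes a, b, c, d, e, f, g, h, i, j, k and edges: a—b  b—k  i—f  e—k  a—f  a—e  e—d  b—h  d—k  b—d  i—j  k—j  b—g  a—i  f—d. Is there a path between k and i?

Yes

From k we can reach a, b, d, e, f, g, h, i, j, k, which includes i.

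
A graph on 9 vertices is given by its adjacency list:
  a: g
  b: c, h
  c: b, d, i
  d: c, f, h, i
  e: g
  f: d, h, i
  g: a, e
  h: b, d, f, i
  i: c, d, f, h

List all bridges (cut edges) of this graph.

The edges on the cycle d-c-b-h-d are not bridges since each lies on that cycle.
But removing e-g disconnects e from g; removing a-g disconnects a from g — these are bridges.

a-g, e-g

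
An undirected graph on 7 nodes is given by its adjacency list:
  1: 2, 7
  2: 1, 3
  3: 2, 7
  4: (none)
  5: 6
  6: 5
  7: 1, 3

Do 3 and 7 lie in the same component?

Yes

From 3 we can reach 1, 2, 3, 7, which includes 7.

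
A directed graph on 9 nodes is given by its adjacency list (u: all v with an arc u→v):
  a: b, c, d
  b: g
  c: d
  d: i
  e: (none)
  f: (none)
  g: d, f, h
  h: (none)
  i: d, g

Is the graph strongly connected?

There is no directed path from g to c, so the graph is not strongly connected.

No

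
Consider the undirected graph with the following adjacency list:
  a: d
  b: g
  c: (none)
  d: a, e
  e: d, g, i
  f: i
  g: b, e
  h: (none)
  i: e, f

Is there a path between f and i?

Yes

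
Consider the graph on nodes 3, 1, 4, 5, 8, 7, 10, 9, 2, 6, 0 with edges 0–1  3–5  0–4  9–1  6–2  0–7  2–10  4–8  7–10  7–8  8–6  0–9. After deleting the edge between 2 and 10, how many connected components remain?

2 and 10 are still connected via 2-6-8-7-10, so the component count stays at 2.

2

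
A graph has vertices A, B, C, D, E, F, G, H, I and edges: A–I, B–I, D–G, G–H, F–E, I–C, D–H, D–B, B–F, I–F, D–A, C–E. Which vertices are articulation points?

Removing D increases the component count from 1 to 2, so D is a cut vertex.
By contrast removing G leaves 1 component; it is not a cut vertex. No other vertex is a cut vertex either.

D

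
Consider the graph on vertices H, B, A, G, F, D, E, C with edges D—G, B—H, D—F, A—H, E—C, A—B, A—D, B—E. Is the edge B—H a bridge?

After removing B—H, the path B-A-H still connects them, so the edge is not a bridge.

No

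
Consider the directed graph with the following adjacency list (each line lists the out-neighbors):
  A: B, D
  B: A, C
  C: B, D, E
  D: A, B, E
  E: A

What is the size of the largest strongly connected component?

{A, B, C, D, E} are all mutually reachable — one SCC of size 5.
The largest has 5 vertices.

5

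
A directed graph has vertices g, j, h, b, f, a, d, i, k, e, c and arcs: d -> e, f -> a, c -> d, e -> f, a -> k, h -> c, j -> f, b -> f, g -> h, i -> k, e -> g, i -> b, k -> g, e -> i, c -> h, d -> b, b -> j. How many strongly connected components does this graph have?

1

{a, b, c, d, e, f, g, h, i, j, k} are all mutually reachable — one SCC of size 11.
That gives 1 strongly connected component.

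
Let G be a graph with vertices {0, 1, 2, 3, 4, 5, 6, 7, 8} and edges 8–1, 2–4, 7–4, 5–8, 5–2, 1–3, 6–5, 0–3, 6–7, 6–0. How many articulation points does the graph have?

0

Removing 4, for instance, still leaves 1 component. No single vertex removal increases the component count — the graph has no articulation points.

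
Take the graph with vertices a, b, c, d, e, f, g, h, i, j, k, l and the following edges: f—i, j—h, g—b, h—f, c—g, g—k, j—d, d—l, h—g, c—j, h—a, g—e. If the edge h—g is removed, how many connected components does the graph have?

1

h and g are still connected via h-j-c-g, so the component count stays at 1.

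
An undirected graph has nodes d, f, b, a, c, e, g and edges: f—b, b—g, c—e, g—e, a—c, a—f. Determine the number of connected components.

2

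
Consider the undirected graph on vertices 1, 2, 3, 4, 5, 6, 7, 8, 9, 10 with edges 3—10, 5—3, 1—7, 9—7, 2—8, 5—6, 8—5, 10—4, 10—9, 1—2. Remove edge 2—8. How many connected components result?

1

2 and 8 are still connected via 2-1-7-9-10-3-5-8, so the component count stays at 1.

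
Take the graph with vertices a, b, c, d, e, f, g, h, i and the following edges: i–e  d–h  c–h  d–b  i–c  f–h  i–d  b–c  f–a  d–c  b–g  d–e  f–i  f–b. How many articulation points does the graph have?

Removing b increases the component count from 1 to 2, so b is a cut vertex.
Removing f increases the component count from 1 to 2, so f is a cut vertex.
By contrast removing d leaves 1 component; it is not a cut vertex. No other vertex is a cut vertex either.

2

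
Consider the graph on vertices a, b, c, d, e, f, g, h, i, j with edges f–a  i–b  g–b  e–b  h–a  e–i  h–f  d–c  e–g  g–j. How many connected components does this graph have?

Starting from c we can reach c, d. That is one component of size 2.
Starting from a we can reach a, f, h. That is one component of size 3.
Starting from b we can reach b, e, g, i, j. That is one component of size 5.
Total: 3 components.

3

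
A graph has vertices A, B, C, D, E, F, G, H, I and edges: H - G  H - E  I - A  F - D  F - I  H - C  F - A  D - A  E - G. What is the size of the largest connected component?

4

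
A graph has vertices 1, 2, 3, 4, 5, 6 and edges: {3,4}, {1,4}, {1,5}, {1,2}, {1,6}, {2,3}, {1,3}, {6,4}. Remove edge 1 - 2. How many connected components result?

1

1 and 2 are still connected via 1-3-2, so the component count stays at 1.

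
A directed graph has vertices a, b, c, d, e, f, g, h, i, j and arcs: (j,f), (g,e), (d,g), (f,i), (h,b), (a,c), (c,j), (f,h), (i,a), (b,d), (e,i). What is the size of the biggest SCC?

10

{a, b, c, d, e, f, g, h, i, j} are all mutually reachable — one SCC of size 10.
The largest has 10 vertices.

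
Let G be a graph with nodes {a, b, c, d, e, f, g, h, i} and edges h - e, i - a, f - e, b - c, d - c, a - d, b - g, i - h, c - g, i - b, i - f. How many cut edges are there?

0

The edges on the cycle i-h-e-f-i are not bridges since each lies on that cycle.
Every edge lies on some cycle, so there are no bridges.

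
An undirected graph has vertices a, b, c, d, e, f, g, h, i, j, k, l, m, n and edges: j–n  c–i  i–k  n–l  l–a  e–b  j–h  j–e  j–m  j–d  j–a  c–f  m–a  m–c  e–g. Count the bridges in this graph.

9

The edges on the cycle j-m-a-j are not bridges since each lies on that cycle.
But removing f–c disconnects f from c; removing m–c disconnects m from c; removing j–e disconnects j from e; removing i–c disconnects i from c — these are bridges.
In total 9 edges are bridges.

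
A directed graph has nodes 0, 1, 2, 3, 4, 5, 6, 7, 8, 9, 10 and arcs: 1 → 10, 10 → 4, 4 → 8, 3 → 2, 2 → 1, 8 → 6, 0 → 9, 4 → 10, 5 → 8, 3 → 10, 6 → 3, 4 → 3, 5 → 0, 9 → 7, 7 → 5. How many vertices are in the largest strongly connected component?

{1, 2, 3, 4, 6, 8, 10} are all mutually reachable — one SCC of size 7.
{0, 5, 7, 9} are all mutually reachable — one SCC of size 4.
The largest has 7 vertices.

7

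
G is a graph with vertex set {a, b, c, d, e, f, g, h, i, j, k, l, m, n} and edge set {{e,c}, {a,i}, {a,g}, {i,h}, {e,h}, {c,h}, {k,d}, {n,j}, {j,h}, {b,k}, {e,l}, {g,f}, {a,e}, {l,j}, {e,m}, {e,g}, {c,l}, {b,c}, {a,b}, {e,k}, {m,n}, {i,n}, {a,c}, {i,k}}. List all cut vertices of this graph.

g, k

Removing g increases the component count from 1 to 2, so g is a cut vertex.
Removing k increases the component count from 1 to 2, so k is a cut vertex.
By contrast removing c leaves 1 component; it is not a cut vertex. No other vertex is a cut vertex either.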